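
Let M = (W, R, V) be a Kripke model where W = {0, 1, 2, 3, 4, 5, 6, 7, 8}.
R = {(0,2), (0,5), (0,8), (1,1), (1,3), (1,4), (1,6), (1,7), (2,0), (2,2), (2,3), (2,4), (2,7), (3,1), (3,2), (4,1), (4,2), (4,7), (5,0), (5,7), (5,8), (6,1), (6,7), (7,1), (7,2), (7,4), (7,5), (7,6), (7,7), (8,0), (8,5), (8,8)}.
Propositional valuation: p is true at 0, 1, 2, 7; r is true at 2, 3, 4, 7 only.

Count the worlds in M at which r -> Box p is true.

Let φ = r -> Box p. Evaluate φ at each world:
  0 (successors {2, 5, 8}): φ is true.
  1 (successors {1, 3, 4, 6, 7}): φ is true.
  2 (successors {0, 2, 3, 4, 7}): φ is false.
  3 (successors {1, 2}): φ is true.
  4 (successors {1, 2, 7}): φ is true.
  5 (successors {0, 7, 8}): φ is true.
  6 (successors {1, 7}): φ is true.
  7 (successors {1, 2, 4, 5, 6, 7}): φ is false.
  8 (successors {0, 5, 8}): φ is true.
For instance, at 1:
  At 1: r is false, Box p is false, so r -> Box p is true.
    At 1: Box p requires p at every successor {1, 3, 4, 6, 7}.
      p fails at 3, so Box p is false at 1.
Satisfying worlds: {0, 1, 3, 4, 5, 6, 8}

7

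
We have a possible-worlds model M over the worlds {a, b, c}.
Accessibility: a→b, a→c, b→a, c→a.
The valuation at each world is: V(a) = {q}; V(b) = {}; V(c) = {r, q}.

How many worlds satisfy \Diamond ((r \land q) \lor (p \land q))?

Recall that \Diamond ψ holds at a world iff ψ holds at some accessible world.
Let φ = \Diamond ((r \land q) \lor (p \land q)). Evaluate φ at each world:
  a (successors {b, c}): φ is true.
  b (successors {a}): φ is false.
  c (successors {a}): φ is false.
For instance, at b:
  At b: \Diamond ((r \land q) \lor (p \land q)) requires (r \land q) \lor (p \land q) at some successor in {a}.
    At a: (r \land q) \lor (p \land q) is false.
  So \Diamond ((r \land q) \lor (p \land q)) is false at b.
Satisfying worlds: {a}

1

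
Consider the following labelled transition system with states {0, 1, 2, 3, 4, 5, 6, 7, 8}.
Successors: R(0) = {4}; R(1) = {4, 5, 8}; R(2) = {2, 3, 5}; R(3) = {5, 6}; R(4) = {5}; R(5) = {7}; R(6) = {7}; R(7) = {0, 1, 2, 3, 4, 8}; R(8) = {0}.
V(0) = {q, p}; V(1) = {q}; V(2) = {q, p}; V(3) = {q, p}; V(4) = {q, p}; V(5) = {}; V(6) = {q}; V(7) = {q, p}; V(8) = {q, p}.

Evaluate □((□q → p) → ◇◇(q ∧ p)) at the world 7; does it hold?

At 7: □((□q → p) → ◇◇(q ∧ p)) requires (□q → p) → ◇◇(q ∧ p) at every successor {0, 1, 2, 3, 4, 8}.
  (□q → p) → ◇◇(q ∧ p) fails at 0, so □((□q → p) → ◇◇(q ∧ p)) is false at 7.
    At 0: □q → p is true, ◇◇(q ∧ p) is false, so (□q → p) → ◇◇(q ∧ p) is false.
      At 0: □q is true, p is true, so □q → p is true.
      At 0: ◇◇(q ∧ p) requires ◇(q ∧ p) at some successor in {4}.
        At 4: ◇(q ∧ p) is false.
      So ◇◇(q ∧ p) is false at 0.

No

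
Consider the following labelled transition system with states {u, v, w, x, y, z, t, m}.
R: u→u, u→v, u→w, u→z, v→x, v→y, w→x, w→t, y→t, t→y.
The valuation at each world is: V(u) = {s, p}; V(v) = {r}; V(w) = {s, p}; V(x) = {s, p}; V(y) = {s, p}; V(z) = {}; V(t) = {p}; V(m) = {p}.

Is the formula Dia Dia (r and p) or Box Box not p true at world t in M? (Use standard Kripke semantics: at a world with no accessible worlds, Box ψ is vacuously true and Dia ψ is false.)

Recall that Box ψ holds at a world iff ψ holds at every accessible world, and Dia ψ holds iff ψ holds at some accessible world.
At t: Dia Dia (r and p) is false, Box Box not p is false, so Dia Dia (r and p) or Box Box not p is false.
  At t: Dia Dia (r and p) requires Dia (r and p) at some successor in {y}.
    At y: Dia (r and p) is false.
  So Dia Dia (r and p) is false at t.
  At t: Box Box not p requires Box not p at every successor {y}.
    Box not p fails at y, so Box Box not p is false at t.
      At y: Box not p requires not p at every successor {t}.
        not p fails at t, so Box not p is false at y.

No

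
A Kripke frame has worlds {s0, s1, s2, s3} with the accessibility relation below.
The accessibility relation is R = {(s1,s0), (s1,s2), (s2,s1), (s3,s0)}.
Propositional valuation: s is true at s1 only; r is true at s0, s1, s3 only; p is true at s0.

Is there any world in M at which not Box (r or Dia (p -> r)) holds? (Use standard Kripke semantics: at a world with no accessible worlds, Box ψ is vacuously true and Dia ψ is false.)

Recall that Box ψ holds at a world iff ψ holds at every accessible world, and Dia ψ holds iff ψ holds at some accessible world.
Let φ = not Box (r or Dia (p -> r)). Evaluate φ at each world:
  s0 (successors ∅): φ is false.
  s1 (successors {s0, s2}): φ is false.
  s2 (successors {s1}): φ is false.
  s3 (successors {s0}): φ is false.
For instance, at s3:
  At s3: Box (r or Dia (p -> r)) is true, so not Box (r or Dia (p -> r)) is false.
    At s3: Box (r or Dia (p -> r)) requires r or Dia (p -> r) at every successor {s0}.
      At s0: r or Dia (p -> r) is true.
    So Box (r or Dia (p -> r)) is true at s3.

No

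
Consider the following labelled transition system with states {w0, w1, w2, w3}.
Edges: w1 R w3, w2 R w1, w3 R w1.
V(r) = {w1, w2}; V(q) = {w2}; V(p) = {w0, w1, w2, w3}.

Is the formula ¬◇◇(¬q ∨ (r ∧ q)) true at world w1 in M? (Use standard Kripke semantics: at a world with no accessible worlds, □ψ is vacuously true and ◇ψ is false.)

Recall that ◇ψ holds at a world iff ψ holds at some accessible world.
At w1: ◇◇(¬q ∨ (r ∧ q)) is true, so ¬◇◇(¬q ∨ (r ∧ q)) is false.
  At w1: ◇◇(¬q ∨ (r ∧ q)) requires ◇(¬q ∨ (r ∧ q)) at some successor in {w3}.
    ◇(¬q ∨ (r ∧ q)) holds at w3, so ◇◇(¬q ∨ (r ∧ q)) is true at w1.
      At w3: ◇(¬q ∨ (r ∧ q)) requires ¬q ∨ (r ∧ q) at some successor in {w1}.
        ¬q ∨ (r ∧ q) holds at w1, so ◇(¬q ∨ (r ∧ q)) is true at w3.

No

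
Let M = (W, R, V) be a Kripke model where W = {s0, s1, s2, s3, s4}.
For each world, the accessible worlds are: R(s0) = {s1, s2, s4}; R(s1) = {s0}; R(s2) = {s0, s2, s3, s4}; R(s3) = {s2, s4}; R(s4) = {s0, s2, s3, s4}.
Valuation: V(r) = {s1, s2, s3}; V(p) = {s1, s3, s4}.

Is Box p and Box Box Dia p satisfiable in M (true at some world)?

No

Recall that Box ψ holds at a world iff ψ holds at every accessible world, and Dia ψ holds iff ψ holds at some accessible world.
Let φ = Box p and Box Box Dia p. Evaluate φ at each world:
  s0 (successors {s1, s2, s4}): φ is false.
  s1 (successors {s0}): φ is false.
  s2 (successors {s0, s2, s3, s4}): φ is false.
  s3 (successors {s2, s4}): φ is false.
  s4 (successors {s0, s2, s3, s4}): φ is false.
For instance, at s4:
  At s4: Box p is false, Box Box Dia p is false, so Box p and Box Box Dia p is false.
    At s4: Box p requires p at every successor {s0, s2, s3, s4}.
      p fails at s0, so Box p is false at s4.
    At s4: Box Box Dia p requires Box Dia p at every successor {s0, s2, s3, s4}.
      Box Dia p fails at s0, so Box Box Dia p is false at s4.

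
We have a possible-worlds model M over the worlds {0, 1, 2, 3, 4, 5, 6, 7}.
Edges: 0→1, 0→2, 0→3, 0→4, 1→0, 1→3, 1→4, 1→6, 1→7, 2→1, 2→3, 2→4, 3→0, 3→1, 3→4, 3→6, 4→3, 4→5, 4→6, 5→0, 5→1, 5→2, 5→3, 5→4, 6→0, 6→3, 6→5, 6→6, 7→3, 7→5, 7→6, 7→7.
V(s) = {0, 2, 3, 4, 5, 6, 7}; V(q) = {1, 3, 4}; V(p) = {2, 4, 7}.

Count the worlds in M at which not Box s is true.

4

Recall that Box ψ holds at a world iff ψ holds at every accessible world, and Dia ψ holds iff ψ holds at some accessible world.
Let φ = not Box s. Evaluate φ at each world:
  0 (successors {1, 2, 3, 4}): φ is true.
  1 (successors {0, 3, 4, 6, 7}): φ is false.
  2 (successors {1, 3, 4}): φ is true.
  3 (successors {0, 1, 4, 6}): φ is true.
  4 (successors {3, 5, 6}): φ is false.
  5 (successors {0, 1, 2, 3, 4}): φ is true.
  6 (successors {0, 3, 5, 6}): φ is false.
  7 (successors {3, 5, 6, 7}): φ is false.
For instance, at 0:
  At 0: Box s is false, so not Box s is true.
    At 0: Box s requires s at every successor {1, 2, 3, 4}.
      s fails at 1, so Box s is false at 0.
Satisfying worlds: {0, 2, 3, 5}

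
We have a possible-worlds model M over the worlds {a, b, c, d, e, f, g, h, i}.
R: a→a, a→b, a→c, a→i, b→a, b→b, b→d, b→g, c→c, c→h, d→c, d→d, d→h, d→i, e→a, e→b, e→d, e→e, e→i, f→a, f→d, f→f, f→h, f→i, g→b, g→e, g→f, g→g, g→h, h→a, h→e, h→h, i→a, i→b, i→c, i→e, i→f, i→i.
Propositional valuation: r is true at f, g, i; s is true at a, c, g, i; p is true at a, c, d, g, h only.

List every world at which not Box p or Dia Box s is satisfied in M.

Recall that Box ψ holds at a world iff ψ holds at every accessible world, and Dia ψ holds iff ψ holds at some accessible world.
Let φ = not Box p or Dia Box s. Evaluate φ at each world:
  a (successors {a, b, c, i}): φ is true.
  b (successors {a, b, d, g}): φ is true.
  c (successors {c, h}): φ is false.
  d (successors {c, d, h, i}): φ is true.
  e (successors {a, b, d, e, i}): φ is true.
  f (successors {a, d, f, h, i}): φ is true.
  g (successors {b, e, f, g, h}): φ is true.
  h (successors {a, e, h}): φ is true.
  i (successors {a, b, c, e, f, i}): φ is true.
For instance, at d:
  At d: not Box p is true, Dia Box s is false, so not Box p or Dia Box s is true.
    At d: Box p is false, so not Box p is true.
      At d: Box p requires p at every successor {c, d, h, i}.
        p fails at i, so Box p is false at d.
    At d: Dia Box s requires Box s at some successor in {c, d, h, i}.
      At c: Box s is false.
      At d: Box s is false.
      At h: Box s is false.
      At i: Box s is false.
    So Dia Box s is false at d.
Satisfying worlds: {a, b, d, e, f, g, h, i}

a, b, d, e, f, g, h, i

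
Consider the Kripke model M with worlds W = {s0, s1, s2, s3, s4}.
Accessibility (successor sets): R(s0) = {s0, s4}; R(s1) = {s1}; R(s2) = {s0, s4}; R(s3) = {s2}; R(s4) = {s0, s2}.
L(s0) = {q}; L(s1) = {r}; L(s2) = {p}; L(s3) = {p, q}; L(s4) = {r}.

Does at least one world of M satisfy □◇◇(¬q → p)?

Yes

Let φ = □◇◇(¬q → p). Evaluate φ at each world:
  s0 (successors {s0, s4}): φ is true.
  s1 (successors {s1}): φ is false.
  s2 (successors {s0, s4}): φ is true.
  s3 (successors {s2}): φ is true.
  s4 (successors {s0, s2}): φ is true.
Detail at s0 (witness):
  At s0: □◇◇(¬q → p) requires ◇◇(¬q → p) at every successor {s0, s4}.
      At s0: ◇◇(¬q → p) requires ◇(¬q → p) at some successor in {s0, s4}.
        ◇(¬q → p) holds at s0, so ◇◇(¬q → p) is true at s0.
      At s4: ◇◇(¬q → p) requires ◇(¬q → p) at some successor in {s0, s2}.
        ◇(¬q → p) holds at s0, so ◇◇(¬q → p) is true at s4.
  So □◇◇(¬q → p) is true at s0.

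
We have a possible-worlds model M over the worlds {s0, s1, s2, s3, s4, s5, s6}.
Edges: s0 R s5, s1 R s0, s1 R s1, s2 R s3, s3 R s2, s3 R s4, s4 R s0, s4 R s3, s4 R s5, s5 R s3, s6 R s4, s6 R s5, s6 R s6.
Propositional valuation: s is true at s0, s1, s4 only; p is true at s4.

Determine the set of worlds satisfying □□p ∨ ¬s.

s2, s3, s5, s6

Recall that □ψ holds at a world iff ψ holds at every accessible world, and ◇ψ holds iff ψ holds at some accessible world.
Let φ = □□p ∨ ¬s. Evaluate φ at each world:
  s0 (successors {s5}): φ is false.
  s1 (successors {s0, s1}): φ is false.
  s2 (successors {s3}): φ is true.
  s3 (successors {s2, s4}): φ is true.
  s4 (successors {s0, s3, s5}): φ is false.
  s5 (successors {s3}): φ is true.
  s6 (successors {s4, s5, s6}): φ is true.
For instance, at s3:
  At s3: □□p is false, ¬s is true, so □□p ∨ ¬s is true.
    At s3: □□p requires □p at every successor {s2, s4}.
      □p fails at s2, so □□p is false at s3.
Satisfying worlds: {s2, s3, s5, s6}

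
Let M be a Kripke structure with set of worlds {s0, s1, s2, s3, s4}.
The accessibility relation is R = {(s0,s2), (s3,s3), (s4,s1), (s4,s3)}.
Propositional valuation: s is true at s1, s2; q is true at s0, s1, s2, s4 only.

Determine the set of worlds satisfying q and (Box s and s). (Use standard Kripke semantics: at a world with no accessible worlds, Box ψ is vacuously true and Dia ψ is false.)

s1, s2

Let φ = q and (Box s and s). Evaluate φ at each world:
  s0 (successors {s2}): φ is false.
  s1 (successors ∅): φ is true.
  s2 (successors ∅): φ is true.
  s3 (successors {s3}): φ is false.
  s4 (successors {s1, s3}): φ is false.
For instance, at s3:
  At s3: q is false, Box s and s is false, so q and (Box s and s) is false.
    At s3: Box s is false, s is false, so Box s and s is false.
      At s3: Box s requires s at every successor {s3}.
        s fails at s3, so Box s is false at s3.
Satisfying worlds: {s1, s2}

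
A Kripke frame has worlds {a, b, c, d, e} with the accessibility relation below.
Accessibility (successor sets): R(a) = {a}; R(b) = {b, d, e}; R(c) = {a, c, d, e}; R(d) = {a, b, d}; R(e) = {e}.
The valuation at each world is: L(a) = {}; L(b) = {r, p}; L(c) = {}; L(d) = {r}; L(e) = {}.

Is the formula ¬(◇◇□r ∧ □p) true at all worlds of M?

Let φ = ¬(◇◇□r ∧ □p). Evaluate φ at each world:
  a (successors {a}): φ is true.
  b (successors {b, d, e}): φ is true.
  c (successors {a, c, d, e}): φ is true.
  d (successors {a, b, d}): φ is true.
  e (successors {e}): φ is true.
For instance, at e:
  At e: ◇◇□r ∧ □p is false, so ¬(◇◇□r ∧ □p) is true.
    At e: ◇◇□r is false, □p is false, so ◇◇□r ∧ □p is false.
      At e: ◇◇□r requires ◇□r at some successor in {e}.
        At e: ◇□r is false.
      So ◇◇□r is false at e.
      At e: □p requires p at every successor {e}.
        p fails at e, so □p is false at e.

Yes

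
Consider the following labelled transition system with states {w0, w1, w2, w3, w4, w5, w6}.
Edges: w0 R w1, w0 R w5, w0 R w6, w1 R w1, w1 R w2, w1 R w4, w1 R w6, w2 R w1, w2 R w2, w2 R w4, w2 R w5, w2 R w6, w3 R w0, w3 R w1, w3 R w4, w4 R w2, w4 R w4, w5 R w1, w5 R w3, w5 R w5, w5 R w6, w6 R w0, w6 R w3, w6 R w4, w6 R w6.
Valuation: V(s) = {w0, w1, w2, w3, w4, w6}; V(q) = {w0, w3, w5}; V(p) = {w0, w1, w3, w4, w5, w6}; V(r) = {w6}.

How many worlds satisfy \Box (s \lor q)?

Recall that \Box ψ holds at a world iff ψ holds at every accessible world, and \Diamond ψ holds iff ψ holds at some accessible world.
Let φ = \Box (s \lor q). Evaluate φ at each world:
  w0 (successors {w1, w5, w6}): φ is true.
  w1 (successors {w1, w2, w4, w6}): φ is true.
  w2 (successors {w1, w2, w4, w5, w6}): φ is true.
  w3 (successors {w0, w1, w4}): φ is true.
  w4 (successors {w2, w4}): φ is true.
  w5 (successors {w1, w3, w5, w6}): φ is true.
  w6 (successors {w0, w3, w4, w6}): φ is true.
For instance, at w5:
  At w5: \Box (s \lor q) requires s \lor q at every successor {w1, w3, w5, w6}.
    At w1: s \lor q is true.
    At w3: s \lor q is true.
    At w5: s \lor q is true.
    At w6: s \lor q is true.
  So \Box (s \lor q) is true at w5.
Satisfying worlds: {w0, w1, w2, w3, w4, w5, w6}

7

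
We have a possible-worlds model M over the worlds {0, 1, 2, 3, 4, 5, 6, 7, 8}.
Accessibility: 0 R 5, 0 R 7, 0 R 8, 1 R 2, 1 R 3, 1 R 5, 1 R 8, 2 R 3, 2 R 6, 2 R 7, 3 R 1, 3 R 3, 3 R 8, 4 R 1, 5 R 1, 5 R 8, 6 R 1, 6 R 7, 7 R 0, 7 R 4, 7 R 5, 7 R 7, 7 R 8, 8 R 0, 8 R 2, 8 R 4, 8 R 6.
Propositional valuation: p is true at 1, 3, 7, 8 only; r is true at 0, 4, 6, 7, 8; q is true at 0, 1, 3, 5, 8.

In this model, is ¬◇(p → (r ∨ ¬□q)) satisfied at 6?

Recall that □ψ holds at a world iff ψ holds at every accessible world, and ◇ψ holds iff ψ holds at some accessible world.
At 6: ◇(p → (r ∨ ¬□q)) is true, so ¬◇(p → (r ∨ ¬□q)) is false.
  At 6: ◇(p → (r ∨ ¬□q)) requires p → (r ∨ ¬□q) at some successor in {1, 7}.
    p → (r ∨ ¬□q) holds at 1, so ◇(p → (r ∨ ¬□q)) is true at 6.
      At 1: p is true, r ∨ ¬□q is true, so p → (r ∨ ¬□q) is true.

No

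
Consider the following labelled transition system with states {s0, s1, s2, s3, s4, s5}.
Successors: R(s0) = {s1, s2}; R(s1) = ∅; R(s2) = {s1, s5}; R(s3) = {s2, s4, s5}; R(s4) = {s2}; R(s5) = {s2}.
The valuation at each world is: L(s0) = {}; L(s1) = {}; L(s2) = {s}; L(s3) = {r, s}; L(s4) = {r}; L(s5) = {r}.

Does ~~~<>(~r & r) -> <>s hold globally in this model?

Recall that <>ψ holds at a world iff ψ holds at some accessible world.
Let φ = ~~~<>(~r & r) -> <>s. Evaluate φ at each world:
  s0 (successors {s1, s2}): φ is true.
  s1 (successors ∅): φ is false.
  s2 (successors {s1, s5}): φ is false.
  s3 (successors {s2, s4, s5}): φ is true.
  s4 (successors {s2}): φ is true.
  s5 (successors {s2}): φ is true.
Detail at s1 (counterexample):
  At s1: ~~~<>(~r & r) is true, <>s is false, so ~~~<>(~r & r) -> <>s is false.
    At s1: ~~<>(~r & r) is false, so ~~~<>(~r & r) is true.
      At s1: ~<>(~r & r) is true, so ~~<>(~r & r) is false.
    At s1: no accessible worlds, so <>s is false.

No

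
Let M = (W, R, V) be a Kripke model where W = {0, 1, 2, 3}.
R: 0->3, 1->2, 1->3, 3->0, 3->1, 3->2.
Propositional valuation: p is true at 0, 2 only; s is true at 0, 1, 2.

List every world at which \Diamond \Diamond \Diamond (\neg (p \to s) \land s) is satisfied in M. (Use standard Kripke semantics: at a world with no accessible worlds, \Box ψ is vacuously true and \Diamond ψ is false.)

Recall that \Diamond ψ holds at a world iff ψ holds at some accessible world.
Let φ = \Diamond \Diamond \Diamond (\neg (p \to s) \land s). Evaluate φ at each world:
  0 (successors {3}): φ is false.
  1 (successors {2, 3}): φ is false.
  2 (successors ∅): φ is false.
  3 (successors {0, 1, 2}): φ is false.
For instance, at 0:
  At 0: \Diamond \Diamond \Diamond (\neg (p \to s) \land s) requires \Diamond \Diamond (\neg (p \to s) \land s) at some successor in {3}.
    At 3: \Diamond \Diamond (\neg (p \to s) \land s) is false.
  So \Diamond \Diamond \Diamond (\neg (p \to s) \land s) is false at 0.
Satisfying worlds: none.

none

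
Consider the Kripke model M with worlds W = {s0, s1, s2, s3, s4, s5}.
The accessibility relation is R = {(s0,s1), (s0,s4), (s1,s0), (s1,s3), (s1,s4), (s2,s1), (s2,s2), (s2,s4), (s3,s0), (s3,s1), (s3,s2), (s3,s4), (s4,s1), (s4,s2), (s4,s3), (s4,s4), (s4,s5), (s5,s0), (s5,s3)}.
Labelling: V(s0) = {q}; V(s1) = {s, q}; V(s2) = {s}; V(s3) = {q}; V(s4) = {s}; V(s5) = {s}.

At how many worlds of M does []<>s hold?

5

Recall that []ψ holds at a world iff ψ holds at every accessible world, and <>ψ holds iff ψ holds at some accessible world.
Let φ = []<>s. Evaluate φ at each world:
  s0 (successors {s1, s4}): φ is true.
  s1 (successors {s0, s3, s4}): φ is true.
  s2 (successors {s1, s2, s4}): φ is true.
  s3 (successors {s0, s1, s2, s4}): φ is true.
  s4 (successors {s1, s2, s3, s4, s5}): φ is false.
  s5 (successors {s0, s3}): φ is true.
For instance, at s2:
  At s2: []<>s requires <>s at every successor {s1, s2, s4}.
      At s1: <>s requires s at some successor in {s0, s3, s4}.
        s holds at s4, so <>s is true at s1.
      At s2: <>s requires s at some successor in {s1, s2, s4}.
        s holds at s1, so <>s is true at s2.
      At s4: <>s requires s at some successor in {s1, s2, s3, s4, s5}.
        s holds at s1, so <>s is true at s4.
  So []<>s is true at s2.
Satisfying worlds: {s0, s1, s2, s3, s5}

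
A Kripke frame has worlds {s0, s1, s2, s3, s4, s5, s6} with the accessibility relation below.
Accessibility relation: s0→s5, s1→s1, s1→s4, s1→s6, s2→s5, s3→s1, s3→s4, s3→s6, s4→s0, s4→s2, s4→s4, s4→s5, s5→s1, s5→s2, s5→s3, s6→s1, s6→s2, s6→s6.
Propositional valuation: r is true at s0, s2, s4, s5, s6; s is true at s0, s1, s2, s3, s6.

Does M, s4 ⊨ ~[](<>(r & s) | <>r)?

No

At s4: [](<>(r & s) | <>r) is true, so ~[](<>(r & s) | <>r) is false.
  At s4: [](<>(r & s) | <>r) requires <>(r & s) | <>r at every successor {s0, s2, s4, s5}.
    At s0: <>(r & s) | <>r is true.
    At s2: <>(r & s) | <>r is true.
    At s4: <>(r & s) | <>r is true.
    At s5: <>(r & s) | <>r is true.
  So [](<>(r & s) | <>r) is true at s4.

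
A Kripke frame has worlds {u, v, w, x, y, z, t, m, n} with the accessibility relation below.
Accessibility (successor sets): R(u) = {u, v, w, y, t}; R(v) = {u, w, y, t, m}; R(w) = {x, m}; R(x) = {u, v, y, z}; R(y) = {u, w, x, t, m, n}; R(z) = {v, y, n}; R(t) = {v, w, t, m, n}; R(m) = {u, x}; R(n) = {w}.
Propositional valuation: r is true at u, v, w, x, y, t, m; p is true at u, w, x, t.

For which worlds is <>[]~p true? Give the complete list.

Recall that []ψ holds at a world iff ψ holds at every accessible world, and <>ψ holds iff ψ holds at some accessible world.
Let φ = <>[]~p. Evaluate φ at each world:
  u (successors {u, v, w, y, t}): φ is false.
  v (successors {u, w, y, t, m}): φ is false.
  w (successors {x, m}): φ is false.
  x (successors {u, v, y, z}): φ is true.
  y (successors {u, w, x, t, m, n}): φ is false.
  z (successors {v, y, n}): φ is false.
  t (successors {v, w, t, m, n}): φ is false.
  m (successors {u, x}): φ is false.
  n (successors {w}): φ is false.
For instance, at x:
  At x: <>[]~p requires []~p at some successor in {u, v, y, z}.
    []~p holds at z, so <>[]~p is true at x.
      At z: []~p requires ~p at every successor {v, y, n}.
        At v: ~p is true.
        At y: ~p is true.
        At n: ~p is true.
      So []~p is true at z.
Satisfying worlds: {x}

x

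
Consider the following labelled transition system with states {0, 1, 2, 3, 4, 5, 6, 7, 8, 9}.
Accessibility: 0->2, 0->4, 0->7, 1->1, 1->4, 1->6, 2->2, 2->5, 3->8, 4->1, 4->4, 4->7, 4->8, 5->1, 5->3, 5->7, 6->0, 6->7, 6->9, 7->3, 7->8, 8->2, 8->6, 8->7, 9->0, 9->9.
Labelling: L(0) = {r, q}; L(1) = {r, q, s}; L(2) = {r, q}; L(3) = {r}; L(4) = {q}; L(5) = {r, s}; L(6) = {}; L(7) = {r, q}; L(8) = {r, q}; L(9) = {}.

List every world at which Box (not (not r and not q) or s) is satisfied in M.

Let φ = Box (not (not r and not q) or s). Evaluate φ at each world:
  0 (successors {2, 4, 7}): φ is true.
  1 (successors {1, 4, 6}): φ is false.
  2 (successors {2, 5}): φ is true.
  3 (successors {8}): φ is true.
  4 (successors {1, 4, 7, 8}): φ is true.
  5 (successors {1, 3, 7}): φ is true.
  6 (successors {0, 7, 9}): φ is false.
  7 (successors {3, 8}): φ is true.
  8 (successors {2, 6, 7}): φ is false.
  9 (successors {0, 9}): φ is false.
For instance, at 4:
  At 4: Box (not (not r and not q) or s) requires not (not r and not q) or s at every successor {1, 4, 7, 8}.
    At 1: not (not r and not q) or s is true.
    At 4: not (not r and not q) or s is true.
    At 7: not (not r and not q) or s is true.
    At 8: not (not r and not q) or s is true.
  So Box (not (not r and not q) or s) is true at 4.
Satisfying worlds: {0, 2, 3, 4, 5, 7}

0, 2, 3, 4, 5, 7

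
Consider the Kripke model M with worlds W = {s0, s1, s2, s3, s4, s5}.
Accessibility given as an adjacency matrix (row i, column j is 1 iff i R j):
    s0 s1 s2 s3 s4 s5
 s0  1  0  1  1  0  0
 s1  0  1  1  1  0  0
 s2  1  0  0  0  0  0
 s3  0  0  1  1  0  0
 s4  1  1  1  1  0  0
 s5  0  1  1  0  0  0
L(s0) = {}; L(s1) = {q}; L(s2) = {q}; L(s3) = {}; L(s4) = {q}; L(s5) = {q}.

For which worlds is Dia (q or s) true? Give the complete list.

Let φ = Dia (q or s). Evaluate φ at each world:
  s0 (successors {s0, s2, s3}): φ is true.
  s1 (successors {s1, s2, s3}): φ is true.
  s2 (successors {s0}): φ is false.
  s3 (successors {s2, s3}): φ is true.
  s4 (successors {s0, s1, s2, s3}): φ is true.
  s5 (successors {s1, s2}): φ is true.
For instance, at s3:
  At s3: Dia (q or s) requires q or s at some successor in {s2, s3}.
    q or s holds at s2, so Dia (q or s) is true at s3.
Satisfying worlds: {s0, s1, s3, s4, s5}

s0, s1, s3, s4, s5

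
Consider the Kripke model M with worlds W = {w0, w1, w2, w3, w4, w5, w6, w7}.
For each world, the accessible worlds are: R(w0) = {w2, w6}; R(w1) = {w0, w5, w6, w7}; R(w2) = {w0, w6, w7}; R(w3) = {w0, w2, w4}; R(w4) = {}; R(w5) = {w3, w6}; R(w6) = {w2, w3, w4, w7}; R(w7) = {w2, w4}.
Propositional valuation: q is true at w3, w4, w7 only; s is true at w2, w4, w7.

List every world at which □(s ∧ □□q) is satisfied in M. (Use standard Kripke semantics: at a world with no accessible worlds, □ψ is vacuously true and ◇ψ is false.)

Let φ = □(s ∧ □□q). Evaluate φ at each world:
  w0 (successors {w2, w6}): φ is false.
  w1 (successors {w0, w5, w6, w7}): φ is false.
  w2 (successors {w0, w6, w7}): φ is false.
  w3 (successors {w0, w2, w4}): φ is false.
  w4 (successors ∅): φ is true.
  w5 (successors {w3, w6}): φ is false.
  w6 (successors {w2, w3, w4, w7}): φ is false.
  w7 (successors {w2, w4}): φ is false.
For instance, at w2:
  At w2: □(s ∧ □□q) requires s ∧ □□q at every successor {w0, w6, w7}.
    s ∧ □□q fails at w0, so □(s ∧ □□q) is false at w2.
      At w0: s is false, □□q is false, so s ∧ □□q is false.
Satisfying worlds: {w4}

w4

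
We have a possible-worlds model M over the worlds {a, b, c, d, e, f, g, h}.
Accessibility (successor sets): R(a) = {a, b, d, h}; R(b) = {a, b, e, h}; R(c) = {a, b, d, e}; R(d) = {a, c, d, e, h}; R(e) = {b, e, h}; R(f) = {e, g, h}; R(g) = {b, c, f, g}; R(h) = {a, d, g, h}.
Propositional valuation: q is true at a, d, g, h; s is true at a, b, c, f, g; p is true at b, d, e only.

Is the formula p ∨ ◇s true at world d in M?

At d: p is true, ◇s is true, so p ∨ ◇s is true.
  At d: ◇s requires s at some successor in {a, c, d, e, h}.
    s holds at a, so ◇s is true at d.

Yes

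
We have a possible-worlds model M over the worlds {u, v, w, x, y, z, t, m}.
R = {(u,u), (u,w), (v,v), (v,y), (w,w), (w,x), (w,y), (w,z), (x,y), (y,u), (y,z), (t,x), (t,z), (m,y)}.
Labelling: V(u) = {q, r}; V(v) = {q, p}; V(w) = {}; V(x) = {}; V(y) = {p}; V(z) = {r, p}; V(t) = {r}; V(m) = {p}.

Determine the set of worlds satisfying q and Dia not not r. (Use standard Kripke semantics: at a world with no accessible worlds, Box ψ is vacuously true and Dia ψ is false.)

Let φ = q and Dia not not r. Evaluate φ at each world:
  u (successors {u, w}): φ is true.
  v (successors {v, y}): φ is false.
  w (successors {w, x, y, z}): φ is false.
  x (successors {y}): φ is false.
  y (successors {u, z}): φ is false.
  z (successors ∅): φ is false.
  t (successors {x, z}): φ is false.
  m (successors {y}): φ is false.
For instance, at u:
  At u: q is true, Dia not not r is true, so q and Dia not not r is true.
    At u: Dia not not r requires not not r at some successor in {u, w}.
      not not r holds at u, so Dia not not r is true at u.
Satisfying worlds: {u}

u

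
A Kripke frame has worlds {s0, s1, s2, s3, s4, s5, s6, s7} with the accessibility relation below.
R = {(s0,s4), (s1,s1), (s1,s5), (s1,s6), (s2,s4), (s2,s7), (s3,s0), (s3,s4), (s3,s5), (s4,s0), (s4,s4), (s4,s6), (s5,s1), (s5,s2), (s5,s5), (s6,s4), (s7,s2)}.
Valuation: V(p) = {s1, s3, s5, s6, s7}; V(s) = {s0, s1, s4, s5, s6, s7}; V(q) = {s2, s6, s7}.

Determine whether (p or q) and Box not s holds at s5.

No

At s5: p or q is true, Box not s is false, so (p or q) and Box not s is false.
  At s5: Box not s requires not s at every successor {s1, s2, s5}.
    not s fails at s1, so Box not s is false at s5.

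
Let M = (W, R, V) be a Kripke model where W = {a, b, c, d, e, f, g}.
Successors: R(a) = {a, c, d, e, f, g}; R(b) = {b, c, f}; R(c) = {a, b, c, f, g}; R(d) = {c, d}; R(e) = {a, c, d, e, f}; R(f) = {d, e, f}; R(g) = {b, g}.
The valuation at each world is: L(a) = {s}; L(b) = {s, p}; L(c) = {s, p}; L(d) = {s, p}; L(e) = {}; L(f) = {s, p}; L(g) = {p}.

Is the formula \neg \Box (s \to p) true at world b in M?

At b: \Box (s \to p) is true, so \neg \Box (s \to p) is false.
  At b: \Box (s \to p) requires s \to p at every successor {b, c, f}.
    At b: s \to p is true.
    At c: s \to p is true.
    At f: s \to p is true.
  So \Box (s \to p) is true at b.

No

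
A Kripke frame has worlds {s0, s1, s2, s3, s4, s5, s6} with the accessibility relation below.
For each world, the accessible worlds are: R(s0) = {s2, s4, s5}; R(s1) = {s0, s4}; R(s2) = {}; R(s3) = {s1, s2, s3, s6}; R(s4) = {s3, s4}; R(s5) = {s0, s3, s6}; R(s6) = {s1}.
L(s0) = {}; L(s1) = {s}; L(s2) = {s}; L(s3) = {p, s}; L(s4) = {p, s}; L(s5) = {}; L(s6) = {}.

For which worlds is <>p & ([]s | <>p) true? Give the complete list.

s0, s1, s3, s4, s5

Let φ = <>p & ([]s | <>p). Evaluate φ at each world:
  s0 (successors {s2, s4, s5}): φ is true.
  s1 (successors {s0, s4}): φ is true.
  s2 (successors ∅): φ is false.
  s3 (successors {s1, s2, s3, s6}): φ is true.
  s4 (successors {s3, s4}): φ is true.
  s5 (successors {s0, s3, s6}): φ is true.
  s6 (successors {s1}): φ is false.
For instance, at s3:
  At s3: <>p is true, []s | <>p is true, so <>p & ([]s | <>p) is true.
    At s3: <>p requires p at some successor in {s1, s2, s3, s6}.
      p holds at s3, so <>p is true at s3.
    At s3: []s is false, <>p is true, so []s | <>p is true.
      At s3: []s requires s at every successor {s1, s2, s3, s6}.
        s fails at s6, so []s is false at s3.
      At s3: <>p requires p at some successor in {s1, s2, s3, s6}.
        p holds at s3, so <>p is true at s3.
Satisfying worlds: {s0, s1, s3, s4, s5}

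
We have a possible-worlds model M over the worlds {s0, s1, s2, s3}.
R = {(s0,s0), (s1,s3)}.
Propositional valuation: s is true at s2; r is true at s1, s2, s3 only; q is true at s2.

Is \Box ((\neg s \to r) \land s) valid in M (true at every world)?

No

Let φ = \Box ((\neg s \to r) \land s). Evaluate φ at each world:
  s0 (successors {s0}): φ is false.
  s1 (successors {s3}): φ is false.
  s2 (successors ∅): φ is true.
  s3 (successors ∅): φ is true.
Detail at s0 (counterexample):
  At s0: \Box ((\neg s \to r) \land s) requires (\neg s \to r) \land s at every successor {s0}.
    (\neg s \to r) \land s fails at s0, so \Box ((\neg s \to r) \land s) is false at s0.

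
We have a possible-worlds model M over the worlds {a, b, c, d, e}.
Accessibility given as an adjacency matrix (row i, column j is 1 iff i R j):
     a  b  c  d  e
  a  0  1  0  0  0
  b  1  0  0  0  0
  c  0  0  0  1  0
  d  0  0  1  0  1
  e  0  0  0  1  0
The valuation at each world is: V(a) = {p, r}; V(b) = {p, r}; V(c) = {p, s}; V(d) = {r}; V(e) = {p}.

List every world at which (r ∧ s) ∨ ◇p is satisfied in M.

Let φ = (r ∧ s) ∨ ◇p. Evaluate φ at each world:
  a (successors {b}): φ is true.
  b (successors {a}): φ is true.
  c (successors {d}): φ is false.
  d (successors {c, e}): φ is true.
  e (successors {d}): φ is false.
For instance, at b:
  At b: r ∧ s is false, ◇p is true, so (r ∧ s) ∨ ◇p is true.
    At b: ◇p requires p at some successor in {a}.
      p holds at a, so ◇p is true at b.
Satisfying worlds: {a, b, d}

a, b, d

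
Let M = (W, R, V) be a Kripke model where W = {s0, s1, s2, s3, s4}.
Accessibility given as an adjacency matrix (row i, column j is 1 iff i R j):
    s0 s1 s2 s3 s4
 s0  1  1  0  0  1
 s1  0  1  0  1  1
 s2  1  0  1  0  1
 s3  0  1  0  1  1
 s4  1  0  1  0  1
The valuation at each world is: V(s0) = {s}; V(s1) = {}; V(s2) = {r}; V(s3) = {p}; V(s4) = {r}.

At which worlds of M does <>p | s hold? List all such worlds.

Let φ = <>p | s. Evaluate φ at each world:
  s0 (successors {s0, s1, s4}): φ is true.
  s1 (successors {s1, s3, s4}): φ is true.
  s2 (successors {s0, s2, s4}): φ is false.
  s3 (successors {s1, s3, s4}): φ is true.
  s4 (successors {s0, s2, s4}): φ is false.
For instance, at s1:
  At s1: <>p is true, s is false, so <>p | s is true.
    At s1: <>p requires p at some successor in {s1, s3, s4}.
      p holds at s3, so <>p is true at s1.
Satisfying worlds: {s0, s1, s3}

s0, s1, s3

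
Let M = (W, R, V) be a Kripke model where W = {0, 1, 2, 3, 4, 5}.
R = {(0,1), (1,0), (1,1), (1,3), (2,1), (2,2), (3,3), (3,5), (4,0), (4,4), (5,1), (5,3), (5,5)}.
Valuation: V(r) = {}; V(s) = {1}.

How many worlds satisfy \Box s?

1

Recall that \Box ψ holds at a world iff ψ holds at every accessible world, and \Diamond ψ holds iff ψ holds at some accessible world.
Let φ = \Box s. Evaluate φ at each world:
  0 (successors {1}): φ is true.
  1 (successors {0, 1, 3}): φ is false.
  2 (successors {1, 2}): φ is false.
  3 (successors {3, 5}): φ is false.
  4 (successors {0, 4}): φ is false.
  5 (successors {1, 3, 5}): φ is false.
For instance, at 2:
  At 2: \Box s requires s at every successor {1, 2}.
    s fails at 2, so \Box s is false at 2.
Satisfying worlds: {0}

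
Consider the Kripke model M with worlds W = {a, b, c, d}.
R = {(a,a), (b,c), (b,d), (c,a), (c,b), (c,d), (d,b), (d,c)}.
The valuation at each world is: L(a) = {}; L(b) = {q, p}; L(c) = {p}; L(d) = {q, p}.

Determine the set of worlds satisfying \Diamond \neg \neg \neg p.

a, c

Let φ = \Diamond \neg \neg \neg p. Evaluate φ at each world:
  a (successors {a}): φ is true.
  b (successors {c, d}): φ is false.
  c (successors {a, b, d}): φ is true.
  d (successors {b, c}): φ is false.
For instance, at a:
  At a: \Diamond \neg \neg \neg p requires \neg \neg \neg p at some successor in {a}.
    \neg \neg \neg p holds at a, so \Diamond \neg \neg \neg p is true at a.
Satisfying worlds: {a, c}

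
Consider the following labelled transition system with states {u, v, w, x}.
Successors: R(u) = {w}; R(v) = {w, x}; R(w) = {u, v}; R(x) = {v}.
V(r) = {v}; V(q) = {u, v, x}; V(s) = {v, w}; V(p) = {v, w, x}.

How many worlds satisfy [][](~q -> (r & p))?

2

Recall that []ψ holds at a world iff ψ holds at every accessible world, and <>ψ holds iff ψ holds at some accessible world.
Let φ = [][](~q -> (r & p)). Evaluate φ at each world:
  u (successors {w}): φ is true.
  v (successors {w, x}): φ is true.
  w (successors {u, v}): φ is false.
  x (successors {v}): φ is false.
For instance, at v:
  At v: [][](~q -> (r & p)) requires [](~q -> (r & p)) at every successor {w, x}.
      At w: [](~q -> (r & p)) requires ~q -> (r & p) at every successor {u, v}.
        At u: ~q -> (r & p) is true.
        At v: ~q -> (r & p) is true.
      So [](~q -> (r & p)) is true at w.
      At x: [](~q -> (r & p)) requires ~q -> (r & p) at every successor {v}.
        At v: ~q -> (r & p) is true.
      So [](~q -> (r & p)) is true at x.
  So [][](~q -> (r & p)) is true at v.
Satisfying worlds: {u, v}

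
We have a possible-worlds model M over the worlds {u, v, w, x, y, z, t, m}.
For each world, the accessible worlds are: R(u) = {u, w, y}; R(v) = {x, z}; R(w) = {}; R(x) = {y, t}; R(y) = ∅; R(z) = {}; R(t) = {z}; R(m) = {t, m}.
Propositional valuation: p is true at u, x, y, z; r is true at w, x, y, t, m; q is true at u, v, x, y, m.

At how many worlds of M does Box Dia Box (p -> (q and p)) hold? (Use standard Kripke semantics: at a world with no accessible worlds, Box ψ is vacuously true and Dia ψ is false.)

Let φ = Box Dia Box (p -> (q and p)). Evaluate φ at each world:
  u (successors {u, w, y}): φ is false.
  v (successors {x, z}): φ is false.
  w (successors ∅): φ is true.
  x (successors {y, t}): φ is false.
  y (successors ∅): φ is true.
  z (successors ∅): φ is true.
  t (successors {z}): φ is false.
  m (successors {t, m}): φ is true.
For instance, at x:
  At x: Box Dia Box (p -> (q and p)) requires Dia Box (p -> (q and p)) at every successor {y, t}.
    Dia Box (p -> (q and p)) fails at y, so Box Dia Box (p -> (q and p)) is false at x.
      At y: no accessible worlds, so Dia Box (p -> (q and p)) is false.
Satisfying worlds: {w, y, z, m}

4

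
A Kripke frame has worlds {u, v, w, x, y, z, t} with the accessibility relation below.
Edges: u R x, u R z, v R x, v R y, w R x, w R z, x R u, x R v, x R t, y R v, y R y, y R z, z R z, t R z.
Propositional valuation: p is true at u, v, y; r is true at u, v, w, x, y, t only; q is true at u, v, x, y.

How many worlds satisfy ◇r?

Let φ = ◇r. Evaluate φ at each world:
  u (successors {x, z}): φ is true.
  v (successors {x, y}): φ is true.
  w (successors {x, z}): φ is true.
  x (successors {u, v, t}): φ is true.
  y (successors {v, y, z}): φ is true.
  z (successors {z}): φ is false.
  t (successors {z}): φ is false.
For instance, at t:
  At t: ◇r requires r at some successor in {z}.
    At z: r is false.
  So ◇r is false at t.
Satisfying worlds: {u, v, w, x, y}

5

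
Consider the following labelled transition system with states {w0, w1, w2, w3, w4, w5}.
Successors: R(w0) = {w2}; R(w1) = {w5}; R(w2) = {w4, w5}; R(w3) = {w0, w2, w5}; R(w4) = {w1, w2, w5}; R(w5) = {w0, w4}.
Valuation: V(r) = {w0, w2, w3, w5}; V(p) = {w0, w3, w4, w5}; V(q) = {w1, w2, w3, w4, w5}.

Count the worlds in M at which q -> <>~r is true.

Let φ = q -> <>~r. Evaluate φ at each world:
  w0 (successors {w2}): φ is true.
  w1 (successors {w5}): φ is false.
  w2 (successors {w4, w5}): φ is true.
  w3 (successors {w0, w2, w5}): φ is false.
  w4 (successors {w1, w2, w5}): φ is true.
  w5 (successors {w0, w4}): φ is true.
For instance, at w5:
  At w5: q is true, <>~r is true, so q -> <>~r is true.
    At w5: <>~r requires ~r at some successor in {w0, w4}.
      ~r holds at w4, so <>~r is true at w5.
Satisfying worlds: {w0, w2, w4, w5}

4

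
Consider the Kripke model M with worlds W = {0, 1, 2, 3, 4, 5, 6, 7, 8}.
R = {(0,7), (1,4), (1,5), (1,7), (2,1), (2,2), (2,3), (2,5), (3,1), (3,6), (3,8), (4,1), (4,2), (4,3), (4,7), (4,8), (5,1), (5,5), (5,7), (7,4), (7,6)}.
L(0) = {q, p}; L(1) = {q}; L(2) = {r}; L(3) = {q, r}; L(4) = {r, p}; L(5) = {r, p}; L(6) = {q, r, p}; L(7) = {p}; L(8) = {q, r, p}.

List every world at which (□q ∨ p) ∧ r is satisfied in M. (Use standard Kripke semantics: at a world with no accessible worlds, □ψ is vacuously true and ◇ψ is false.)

Let φ = (□q ∨ p) ∧ r. Evaluate φ at each world:
  0 (successors {7}): φ is false.
  1 (successors {4, 5, 7}): φ is false.
  2 (successors {1, 2, 3, 5}): φ is false.
  3 (successors {1, 6, 8}): φ is true.
  4 (successors {1, 2, 3, 7, 8}): φ is true.
  5 (successors {1, 5, 7}): φ is true.
  6 (successors ∅): φ is true.
  7 (successors {4, 6}): φ is false.
  8 (successors ∅): φ is true.
For instance, at 3:
  At 3: □q ∨ p is true, r is true, so (□q ∨ p) ∧ r is true.
    At 3: □q is true, p is false, so □q ∨ p is true.
      At 3: □q requires q at every successor {1, 6, 8}.
        At 1: q is true.
        At 6: q is true.
        At 8: q is true.
      So □q is true at 3.
Satisfying worlds: {3, 4, 5, 6, 8}

3, 4, 5, 6, 8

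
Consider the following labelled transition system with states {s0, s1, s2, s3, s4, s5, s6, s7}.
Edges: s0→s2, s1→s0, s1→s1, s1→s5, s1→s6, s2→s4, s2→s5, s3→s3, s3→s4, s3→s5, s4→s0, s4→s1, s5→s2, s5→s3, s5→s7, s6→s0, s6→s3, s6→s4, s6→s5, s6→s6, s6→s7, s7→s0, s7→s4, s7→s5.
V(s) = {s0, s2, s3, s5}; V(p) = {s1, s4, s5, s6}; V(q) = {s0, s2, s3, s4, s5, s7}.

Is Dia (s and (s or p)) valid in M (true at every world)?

Yes

Let φ = Dia (s and (s or p)). Evaluate φ at each world:
  s0 (successors {s2}): φ is true.
  s1 (successors {s0, s1, s5, s6}): φ is true.
  s2 (successors {s4, s5}): φ is true.
  s3 (successors {s3, s4, s5}): φ is true.
  s4 (successors {s0, s1}): φ is true.
  s5 (successors {s2, s3, s7}): φ is true.
  s6 (successors {s0, s3, s4, s5, s6, s7}): φ is true.
  s7 (successors {s0, s4, s5}): φ is true.
For instance, at s4:
  At s4: Dia (s and (s or p)) requires s and (s or p) at some successor in {s0, s1}.
    s and (s or p) holds at s0, so Dia (s and (s or p)) is true at s4.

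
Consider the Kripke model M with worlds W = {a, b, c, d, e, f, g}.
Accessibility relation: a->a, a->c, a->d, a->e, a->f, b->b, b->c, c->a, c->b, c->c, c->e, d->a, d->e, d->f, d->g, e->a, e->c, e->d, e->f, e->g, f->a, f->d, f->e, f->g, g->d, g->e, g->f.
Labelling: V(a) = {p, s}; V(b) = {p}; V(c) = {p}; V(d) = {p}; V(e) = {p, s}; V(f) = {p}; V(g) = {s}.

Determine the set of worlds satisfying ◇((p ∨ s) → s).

Recall that ◇ψ holds at a world iff ψ holds at some accessible world.
Let φ = ◇((p ∨ s) → s). Evaluate φ at each world:
  a (successors {a, c, d, e, f}): φ is true.
  b (successors {b, c}): φ is false.
  c (successors {a, b, c, e}): φ is true.
  d (successors {a, e, f, g}): φ is true.
  e (successors {a, c, d, f, g}): φ is true.
  f (successors {a, d, e, g}): φ is true.
  g (successors {d, e, f}): φ is true.
For instance, at a:
  At a: ◇((p ∨ s) → s) requires (p ∨ s) → s at some successor in {a, c, d, e, f}.
    (p ∨ s) → s holds at a, so ◇((p ∨ s) → s) is true at a.
Satisfying worlds: {a, c, d, e, f, g}

a, c, d, e, f, g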